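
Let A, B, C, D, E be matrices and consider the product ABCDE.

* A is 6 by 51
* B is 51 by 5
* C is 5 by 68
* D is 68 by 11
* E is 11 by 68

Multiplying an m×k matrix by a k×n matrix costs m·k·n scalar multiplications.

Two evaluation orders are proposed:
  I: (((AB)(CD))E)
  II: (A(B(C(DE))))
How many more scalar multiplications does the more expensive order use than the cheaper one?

Order I = (((AB)(CD))E): (AB): 6×51 by 51×5 → 6×5, cost 6·51·5 = 1530; (CD): 5×68 by 68×11 → 5×11, cost 5·68·11 = 3740; ((AB)(CD)): 6×5 by 5×11 → 6×11, cost 6·5·11 = 330; cumulative 5600; (((AB)(CD))E): 6×11 by 11×68 → 6×68, cost 6·11·68 = 4488; cumulative 10088. Total 10088.
Order II = (A(B(C(DE)))): (DE): 68×11 by 11×68 → 68×68, cost 68·11·68 = 50864; (C(DE)): 5×68 by 68×68 → 5×68, cost 5·68·68 = 23120; cumulative 73984; (B(C(DE))): 51×5 by 5×68 → 51×68, cost 51·5·68 = 17340; cumulative 91324; (A(B(C(DE)))): 6×51 by 51×68 → 6×68, cost 6·51·68 = 20808; cumulative 112132. Total 112132.
Difference: |10088 − 112132| = 102044.

102044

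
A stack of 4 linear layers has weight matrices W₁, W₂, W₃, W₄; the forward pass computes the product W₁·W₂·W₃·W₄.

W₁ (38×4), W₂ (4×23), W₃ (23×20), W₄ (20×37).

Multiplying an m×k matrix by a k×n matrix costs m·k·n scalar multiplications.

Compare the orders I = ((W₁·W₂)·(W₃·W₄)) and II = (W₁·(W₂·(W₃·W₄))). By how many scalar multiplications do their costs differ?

26806

Order I = ((W₁·W₂)·(W₃·W₄)): (W₁·W₂): 38×4 by 4×23 → 38×23, cost 38·4·23 = 3496; (W₃·W₄): 23×20 by 20×37 → 23×37, cost 23·20·37 = 17020; ((W₁·W₂)·(W₃·W₄)): 38×23 by 23×37 → 38×37, cost 38·23·37 = 32338; cumulative 52854. Total 52854.
Order II = (W₁·(W₂·(W₃·W₄))): (W₃·W₄): 23×20 by 20×37 → 23×37, cost 23·20·37 = 17020; (W₂·(W₃·W₄)): 4×23 by 23×37 → 4×37, cost 4·23·37 = 3404; cumulative 20424; (W₁·(W₂·(W₃·W₄))): 38×4 by 4×37 → 38×37, cost 38·4·37 = 5624; cumulative 26048. Total 26048.
Difference: |52854 − 26048| = 26806.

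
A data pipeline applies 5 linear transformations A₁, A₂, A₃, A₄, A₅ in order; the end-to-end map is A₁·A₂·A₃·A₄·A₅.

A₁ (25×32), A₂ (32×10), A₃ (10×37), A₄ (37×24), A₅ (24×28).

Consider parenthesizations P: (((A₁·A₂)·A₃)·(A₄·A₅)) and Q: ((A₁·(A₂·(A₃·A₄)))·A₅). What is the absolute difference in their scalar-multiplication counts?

15454

Order P = (((A₁·A₂)·A₃)·(A₄·A₅)): (A₁·A₂): 25×32 by 32×10 → 25×10, cost 25·32·10 = 8000; ((A₁·A₂)·A₃): 25×10 by 10×37 → 25×37, cost 25·10·37 = 9250; cumulative 17250; (A₄·A₅): 37×24 by 24×28 → 37×28, cost 37·24·28 = 24864; (((A₁·A₂)·A₃)·(A₄·A₅)): 25×37 by 37×28 → 25×28, cost 25·37·28 = 25900; cumulative 68014. Total 68014.
Order Q = ((A₁·(A₂·(A₃·A₄)))·A₅): (A₃·A₄): 10×37 by 37×24 → 10×24, cost 10·37·24 = 8880; (A₂·(A₃·A₄)): 32×10 by 10×24 → 32×24, cost 32·10·24 = 7680; cumulative 16560; (A₁·(A₂·(A₃·A₄))): 25×32 by 32×24 → 25×24, cost 25·32·24 = 19200; cumulative 35760; ((A₁·(A₂·(A₃·A₄)))·A₅): 25×24 by 24×28 → 25×28, cost 25·24·28 = 16800; cumulative 52560. Total 52560.
Difference: |68014 − 52560| = 15454.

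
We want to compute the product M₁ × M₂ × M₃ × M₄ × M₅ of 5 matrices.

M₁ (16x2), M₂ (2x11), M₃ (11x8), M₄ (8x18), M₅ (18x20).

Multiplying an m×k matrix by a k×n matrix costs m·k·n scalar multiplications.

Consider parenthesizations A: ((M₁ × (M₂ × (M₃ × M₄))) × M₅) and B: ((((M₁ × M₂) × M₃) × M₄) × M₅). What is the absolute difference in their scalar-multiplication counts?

Order A = ((M₁ × (M₂ × (M₃ × M₄))) × M₅): (M₃ × M₄): 11×8 by 8×18 → 11×18, cost 11·8·18 = 1584; (M₂ × (M₃ × M₄)): 2×11 by 11×18 → 2×18, cost 2·11·18 = 396; cumulative 1980; (M₁ × (M₂ × (M₃ × M₄))): 16×2 by 2×18 → 16×18, cost 16·2·18 = 576; cumulative 2556; ((M₁ × (M₂ × (M₃ × M₄))) × M₅): 16×18 by 18×20 → 16×20, cost 16·18·20 = 5760; cumulative 8316. Total 8316.
Order B = ((((M₁ × M₂) × M₃) × M₄) × M₅): (M₁ × M₂): 16×2 by 2×11 → 16×11, cost 16·2·11 = 352; ((M₁ × M₂) × M₃): 16×11 by 11×8 → 16×8, cost 16·11·8 = 1408; cumulative 1760; (((M₁ × M₂) × M₃) × M₄): 16×8 by 8×18 → 16×18, cost 16·8·18 = 2304; cumulative 4064; ((((M₁ × M₂) × M₃) × M₄) × M₅): 16×18 by 18×20 → 16×20, cost 16·18·20 = 5760; cumulative 9824. Total 9824.
Difference: |8316 − 9824| = 1508.

1508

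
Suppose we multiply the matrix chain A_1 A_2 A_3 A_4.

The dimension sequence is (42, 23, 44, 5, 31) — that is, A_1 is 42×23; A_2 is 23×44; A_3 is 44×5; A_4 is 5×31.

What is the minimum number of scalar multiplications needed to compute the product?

16400

Adjacent pairs: A_1A_2 = 42·23·44 = 42504; A_2A_3 = 23·44·5 = 5060; A_3A_4 = 44·5·31 = 6820.
Length 3: A_1..A_3: k=1: 0+5060+42·23·5=9890; k=2: 42504+0+42·44·5=51744 → min 9890 | A_2..A_4: k=2: 0+6820+23·44·31=38192; k=3: 5060+0+23·5·31=8625 → min 8625.
Length 4: A_1..A_4: k=1: 0+8625+42·23·31=38571; k=2: 42504+6820+42·44·31=106612; k=3: 9890+0+42·5·31=16400 → min 16400.
Optimal order: ((A_1 (A_2 A_3)) A_4) with cost 16400.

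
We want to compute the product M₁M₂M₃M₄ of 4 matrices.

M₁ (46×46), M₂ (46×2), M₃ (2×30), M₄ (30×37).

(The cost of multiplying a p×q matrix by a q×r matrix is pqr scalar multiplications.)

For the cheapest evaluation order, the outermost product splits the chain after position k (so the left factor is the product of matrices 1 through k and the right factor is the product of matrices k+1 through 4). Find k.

Adjacent pairs: M₁M₂ = 46·46·2 = 4232; M₂M₃ = 46·2·30 = 2760; M₃M₄ = 2·30·37 = 2220.
Length 3: M₁..M₃: k=1: 0+2760+46·46·30=66240; k=2: 4232+0+46·2·30=6992 → min 6992 | M₂..M₄: k=2: 0+2220+46·2·37=5624; k=3: 2760+0+46·30·37=53820 → min 5624.
Top-level splits: k=1: (M₁..M₁)·(M₂..M₄) → 0+5624+46·46·37 = 83916; k=2: (M₁..M₂)·(M₃..M₄) → 4232+2220+46·2·37 = 9856; k=3: (M₁..M₃)·(M₄..M₄) → 6992+0+46·30·37 = 58052.
Best split is after M₂, i.e. k = 2.

2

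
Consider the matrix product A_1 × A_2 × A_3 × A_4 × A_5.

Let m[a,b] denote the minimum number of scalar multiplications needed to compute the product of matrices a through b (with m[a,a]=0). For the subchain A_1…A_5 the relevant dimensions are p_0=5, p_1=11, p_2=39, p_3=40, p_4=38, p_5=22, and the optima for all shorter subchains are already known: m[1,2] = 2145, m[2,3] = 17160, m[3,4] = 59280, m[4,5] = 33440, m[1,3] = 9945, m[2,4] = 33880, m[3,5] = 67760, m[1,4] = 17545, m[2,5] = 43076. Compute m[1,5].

m[1,5] = min over k∈[1,4] of m[1,k]+m[k+1,5]+p_{0}·p_k·p_{5}.
k=1: 0 + 43076 + 5·11·22 = 44286; k=2: 2145 + 67760 + 5·39·22 = 74195; k=3: 9945 + 33440 + 5·40·22 = 47785; k=4: 17545 + 0 + 5·38·22 = 21725.
Minimum: 21725 at k=4.

21725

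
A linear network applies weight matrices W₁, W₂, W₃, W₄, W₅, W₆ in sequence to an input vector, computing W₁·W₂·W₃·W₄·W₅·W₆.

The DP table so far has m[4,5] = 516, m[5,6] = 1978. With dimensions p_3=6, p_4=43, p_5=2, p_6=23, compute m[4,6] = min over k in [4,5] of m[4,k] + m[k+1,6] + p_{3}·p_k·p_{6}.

m[4,6] = min over k∈[4,5] of m[4,k]+m[k+1,6]+p_{3}·p_k·p_{6}.
k=4: 0 + 1978 + 6·43·23 = 7912; k=5: 516 + 0 + 6·2·23 = 792.
Minimum: 792 at k=5.

792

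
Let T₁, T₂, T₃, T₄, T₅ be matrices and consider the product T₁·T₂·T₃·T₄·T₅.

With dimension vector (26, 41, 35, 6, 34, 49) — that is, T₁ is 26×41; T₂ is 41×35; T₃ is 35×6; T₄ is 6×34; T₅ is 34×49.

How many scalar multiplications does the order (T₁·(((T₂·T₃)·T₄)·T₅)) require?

137514

(T₂·T₃): 41×35 by 35×6 → 41×6, cost 41·35·6 = 8610
((T₂·T₃)·T₄): 41×6 by 6×34 → 41×34, cost 41·6·34 = 8364; cumulative 16974
(((T₂·T₃)·T₄)·T₅): 41×34 by 34×49 → 41×49, cost 41·34·49 = 68306; cumulative 85280
(T₁·(((T₂·T₃)·T₄)·T₅)): 26×41 by 41×49 → 26×49, cost 26·41·49 = 52234; cumulative 137514
Total: 137514 scalar multiplications.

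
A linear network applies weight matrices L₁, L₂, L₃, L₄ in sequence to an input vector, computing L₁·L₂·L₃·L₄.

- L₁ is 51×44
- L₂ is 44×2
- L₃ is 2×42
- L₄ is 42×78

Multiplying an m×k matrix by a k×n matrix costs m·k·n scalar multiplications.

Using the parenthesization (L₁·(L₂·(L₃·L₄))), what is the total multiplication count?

(L₃·L₄): 2×42 by 42×78 → 2×78, cost 2·42·78 = 6552
(L₂·(L₃·L₄)): 44×2 by 2×78 → 44×78, cost 44·2·78 = 6864; cumulative 13416
(L₁·(L₂·(L₃·L₄))): 51×44 by 44×78 → 51×78, cost 51·44·78 = 175032; cumulative 188448
Total: 188448 scalar multiplications.

188448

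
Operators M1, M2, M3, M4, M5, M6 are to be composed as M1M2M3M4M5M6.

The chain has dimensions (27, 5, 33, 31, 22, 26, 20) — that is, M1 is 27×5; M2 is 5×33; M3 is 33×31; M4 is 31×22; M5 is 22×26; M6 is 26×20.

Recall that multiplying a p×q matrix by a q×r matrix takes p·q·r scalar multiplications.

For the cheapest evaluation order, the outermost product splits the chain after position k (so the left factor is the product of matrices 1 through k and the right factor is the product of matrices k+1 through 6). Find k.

Adjacent pairs: M1M2 = 27·5·33 = 4455; M2M3 = 5·33·31 = 5115; M3M4 = 33·31·22 = 22506; M4M5 = 31·22·26 = 17732; M5M6 = 22·26·20 = 11440.
Length 3: M1..M3: k=1: 0+5115+27·5·31=9300; k=2: 4455+0+27·33·31=32076 → min 9300 | M2..M4: k=2: 0+22506+5·33·22=26136; k=3: 5115+0+5·31·22=8525 → min 8525 | M3..M5: k=3: 0+17732+33·31·26=44330; k=4: 22506+0+33·22·26=41382 → min 41382 | M4..M6: k=4: 0+11440+31·22·20=25080; k=5: 17732+0+31·26·20=33852 → min 25080.
Length 4: M1..M4: k=1: 0+8525+27·5·22=11495; k=2: 4455+22506+27·33·22=46563; k=3: 9300+0+27·31·22=27714 → min 11495 | M2..M5: k=2: 0+41382+5·33·26=45672; k=3: 5115+17732+5·31·26=26877; k=4: 8525+0+5·22·26=11385 → min 11385 | M3..M6: k=3: 0+25080+33·31·20=45540; k=4: 22506+11440+33·22·20=48466; k=5: 41382+0+33·26·20=58542 → min 45540.
Length 5: M1..M5: k=1: 0+11385+27·5·26=14895; k=2: 4455+41382+27·33·26=69003; k=3: 9300+17732+27·31·26=48794; k=4: 11495+0+27·22·26=26939 → min 14895 | M2..M6: k=2: 0+45540+5·33·20=48840; k=3: 5115+25080+5·31·20=33295; k=4: 8525+11440+5·22·20=22165; k=5: 11385+0+5·26·20=13985 → min 13985.
Top-level splits: k=1: (M1..M1)·(M2..M6) → 0+13985+27·5·20 = 16685; k=2: (M1..M2)·(M3..M6) → 4455+45540+27·33·20 = 67815; k=3: (M1..M3)·(M4..M6) → 9300+25080+27·31·20 = 51120; k=4: (M1..M4)·(M5..M6) → 11495+11440+27·22·20 = 34815; k=5: (M1..M5)·(M6..M6) → 14895+0+27·26·20 = 28935.
Best split is after M1, i.e. k = 1.

1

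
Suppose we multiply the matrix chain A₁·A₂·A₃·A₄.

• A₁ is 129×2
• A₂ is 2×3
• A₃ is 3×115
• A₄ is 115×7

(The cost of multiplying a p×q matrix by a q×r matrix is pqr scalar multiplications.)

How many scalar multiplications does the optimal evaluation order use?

4106

Adjacent pairs: A₁A₂ = 129·2·3 = 774; A₂A₃ = 2·3·115 = 690; A₃A₄ = 3·115·7 = 2415.
Length 3: A₁..A₃: k=1: 0+690+129·2·115=30360; k=2: 774+0+129·3·115=45279 → min 30360 | A₂..A₄: k=2: 0+2415+2·3·7=2457; k=3: 690+0+2·115·7=2300 → min 2300.
Length 4: A₁..A₄: k=1: 0+2300+129·2·7=4106; k=2: 774+2415+129·3·7=5898; k=3: 30360+0+129·115·7=134205 → min 4106.
Optimal order: (A₁·((A₂·A₃)·A₄)) with cost 4106.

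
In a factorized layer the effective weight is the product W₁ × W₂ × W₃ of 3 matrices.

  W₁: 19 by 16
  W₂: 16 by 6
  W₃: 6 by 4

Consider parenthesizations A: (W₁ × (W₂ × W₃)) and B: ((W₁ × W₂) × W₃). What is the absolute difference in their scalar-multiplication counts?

680

Order A = (W₁ × (W₂ × W₃)): (W₂ × W₃): 16×6 by 6×4 → 16×4, cost 16·6·4 = 384; (W₁ × (W₂ × W₃)): 19×16 by 16×4 → 19×4, cost 19·16·4 = 1216; cumulative 1600. Total 1600.
Order B = ((W₁ × W₂) × W₃): (W₁ × W₂): 19×16 by 16×6 → 19×6, cost 19·16·6 = 1824; ((W₁ × W₂) × W₃): 19×6 by 6×4 → 19×4, cost 19·6·4 = 456; cumulative 2280. Total 2280.
Difference: |1600 − 2280| = 680.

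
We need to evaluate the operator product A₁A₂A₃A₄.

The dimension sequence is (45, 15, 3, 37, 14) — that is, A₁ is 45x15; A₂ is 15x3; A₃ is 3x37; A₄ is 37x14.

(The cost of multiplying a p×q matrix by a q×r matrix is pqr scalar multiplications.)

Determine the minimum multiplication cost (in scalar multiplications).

5469

Adjacent pairs: A₁A₂ = 45·15·3 = 2025; A₂A₃ = 15·3·37 = 1665; A₃A₄ = 3·37·14 = 1554.
Length 3: A₁..A₃: k=1: 0+1665+45·15·37=26640; k=2: 2025+0+45·3·37=7020 → min 7020 | A₂..A₄: k=2: 0+1554+15·3·14=2184; k=3: 1665+0+15·37·14=9435 → min 2184.
Length 4: A₁..A₄: k=1: 0+2184+45·15·14=11634; k=2: 2025+1554+45·3·14=5469; k=3: 7020+0+45·37·14=30330 → min 5469.
Optimal order: ((A₁A₂)(A₃A₄)) with cost 5469.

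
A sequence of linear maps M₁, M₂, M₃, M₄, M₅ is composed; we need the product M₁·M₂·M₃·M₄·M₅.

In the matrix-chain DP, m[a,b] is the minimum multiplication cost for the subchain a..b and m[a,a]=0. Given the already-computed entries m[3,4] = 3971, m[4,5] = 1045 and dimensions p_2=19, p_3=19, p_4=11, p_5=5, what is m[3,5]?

m[3,5] = min over k∈[3,4] of m[3,k]+m[k+1,5]+p_{2}·p_k·p_{5}.
k=3: 0 + 1045 + 19·19·5 = 2850; k=4: 3971 + 0 + 19·11·5 = 5016.
Minimum: 2850 at k=3.

2850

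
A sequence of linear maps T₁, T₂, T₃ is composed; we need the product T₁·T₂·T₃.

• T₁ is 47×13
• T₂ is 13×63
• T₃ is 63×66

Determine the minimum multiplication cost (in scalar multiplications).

94380

Order (T₁·(T₂·T₃)): (T₂·T₃): 13×63 by 63×66 → 13×66, cost 13·63·66 = 54054; (T₁·(T₂·T₃)): 47×13 by 13×66 → 47×66, cost 47·13·66 = 40326; cumulative 94380. Total 94380.
Order ((T₁·T₂)·T₃): (T₁·T₂): 47×13 by 13×63 → 47×63, cost 47·13·63 = 38493; ((T₁·T₂)·T₃): 47×63 by 63×66 → 47×66, cost 47·63·66 = 195426; cumulative 233919. Total 233919.
Minimum: 94380.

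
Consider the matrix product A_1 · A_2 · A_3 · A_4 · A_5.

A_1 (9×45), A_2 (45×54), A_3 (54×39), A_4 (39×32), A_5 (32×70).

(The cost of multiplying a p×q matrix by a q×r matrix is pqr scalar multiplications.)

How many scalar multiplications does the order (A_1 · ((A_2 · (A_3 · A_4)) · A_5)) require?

274302

(A_3 · A_4): 54×39 by 39×32 → 54×32, cost 54·39·32 = 67392
(A_2 · (A_3 · A_4)): 45×54 by 54×32 → 45×32, cost 45·54·32 = 77760; cumulative 145152
((A_2 · (A_3 · A_4)) · A_5): 45×32 by 32×70 → 45×70, cost 45·32·70 = 100800; cumulative 245952
(A_1 · ((A_2 · (A_3 · A_4)) · A_5)): 9×45 by 45×70 → 9×70, cost 9·45·70 = 28350; cumulative 274302
Total: 274302 scalar multiplications.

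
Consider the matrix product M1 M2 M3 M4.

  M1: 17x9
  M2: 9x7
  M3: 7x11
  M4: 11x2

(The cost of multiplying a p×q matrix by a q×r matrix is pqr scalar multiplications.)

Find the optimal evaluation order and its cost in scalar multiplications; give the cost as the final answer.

586

Adjacent pairs: M1M2 = 17·9·7 = 1071; M2M3 = 9·7·11 = 693; M3M4 = 7·11·2 = 154.
Length 3: M1..M3: k=1: 0+693+17·9·11=2376; k=2: 1071+0+17·7·11=2380 → min 2376 | M2..M4: k=2: 0+154+9·7·2=280; k=3: 693+0+9·11·2=891 → min 280.
Length 4: M1..M4: k=1: 0+280+17·9·2=586; k=2: 1071+154+17·7·2=1463; k=3: 2376+0+17·11·2=2750 → min 586.
Optimal parenthesization: (M1 (M2 (M3 M4))) with cost 586.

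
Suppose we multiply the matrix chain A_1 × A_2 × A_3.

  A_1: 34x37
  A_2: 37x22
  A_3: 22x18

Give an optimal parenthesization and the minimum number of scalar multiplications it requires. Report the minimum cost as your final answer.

(A_1 × (A_2 × A_3)): cost 37296.
((A_1 × A_2) × A_3): cost 41140.
Optimal: (A_1 × (A_2 × A_3)) with cost 37296.

37296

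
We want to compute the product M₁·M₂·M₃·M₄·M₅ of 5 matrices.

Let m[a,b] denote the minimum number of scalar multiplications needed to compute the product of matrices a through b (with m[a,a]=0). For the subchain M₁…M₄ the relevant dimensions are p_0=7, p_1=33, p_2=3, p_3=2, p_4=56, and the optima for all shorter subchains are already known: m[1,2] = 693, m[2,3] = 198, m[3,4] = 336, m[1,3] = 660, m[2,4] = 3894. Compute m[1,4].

1444

m[1,4] = min over k∈[1,3] of m[1,k]+m[k+1,4]+p_{0}·p_k·p_{4}.
k=1: 0 + 3894 + 7·33·56 = 16830; k=2: 693 + 336 + 7·3·56 = 2205; k=3: 660 + 0 + 7·2·56 = 1444.
Minimum: 1444 at k=3.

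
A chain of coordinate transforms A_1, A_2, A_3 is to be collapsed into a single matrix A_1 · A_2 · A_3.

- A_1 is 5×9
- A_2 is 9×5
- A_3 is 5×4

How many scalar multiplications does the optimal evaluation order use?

Order (A_1 · (A_2 · A_3)): (A_2 · A_3): 9×5 by 5×4 → 9×4, cost 9·5·4 = 180; (A_1 · (A_2 · A_3)): 5×9 by 9×4 → 5×4, cost 5·9·4 = 180; cumulative 360. Total 360.
Order ((A_1 · A_2) · A_3): (A_1 · A_2): 5×9 by 9×5 → 5×5, cost 5·9·5 = 225; ((A_1 · A_2) · A_3): 5×5 by 5×4 → 5×4, cost 5·5·4 = 100; cumulative 325. Total 325.
Minimum: 325.

325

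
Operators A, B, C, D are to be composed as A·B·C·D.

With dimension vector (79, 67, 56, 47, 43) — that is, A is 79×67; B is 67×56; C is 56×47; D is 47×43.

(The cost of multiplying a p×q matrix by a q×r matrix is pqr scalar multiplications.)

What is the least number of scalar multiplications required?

Adjacent pairs: AB = 79·67·56 = 296408; BC = 67·56·47 = 176344; CD = 56·47·43 = 113176.
Length 3: A..C: k=1: 0+176344+79·67·47=425115; k=2: 296408+0+79·56·47=504336 → min 425115 | B..D: k=2: 0+113176+67·56·43=274512; k=3: 176344+0+67·47·43=311751 → min 274512.
Length 4: A..D: k=1: 0+274512+79·67·43=502111; k=2: 296408+113176+79·56·43=599816; k=3: 425115+0+79·47·43=584774 → min 502111.
Optimal order: (A·(B·(C·D))) with cost 502111.

502111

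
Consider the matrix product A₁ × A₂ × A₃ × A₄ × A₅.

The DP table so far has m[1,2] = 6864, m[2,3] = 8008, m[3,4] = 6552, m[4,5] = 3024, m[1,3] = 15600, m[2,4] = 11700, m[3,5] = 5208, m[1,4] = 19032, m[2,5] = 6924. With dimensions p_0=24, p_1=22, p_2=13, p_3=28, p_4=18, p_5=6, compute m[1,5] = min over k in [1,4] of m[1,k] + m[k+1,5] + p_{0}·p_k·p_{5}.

10092

m[1,5] = min over k∈[1,4] of m[1,k]+m[k+1,5]+p_{0}·p_k·p_{5}.
k=1: 0 + 6924 + 24·22·6 = 10092; k=2: 6864 + 5208 + 24·13·6 = 13944; k=3: 15600 + 3024 + 24·28·6 = 22656; k=4: 19032 + 0 + 24·18·6 = 21624.
Minimum: 10092 at k=1.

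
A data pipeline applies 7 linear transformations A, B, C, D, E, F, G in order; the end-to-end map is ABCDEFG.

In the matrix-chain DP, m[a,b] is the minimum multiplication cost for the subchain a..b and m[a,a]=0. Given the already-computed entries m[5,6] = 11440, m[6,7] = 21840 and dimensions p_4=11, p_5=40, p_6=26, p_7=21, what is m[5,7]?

m[5,7] = min over k∈[5,6] of m[5,k]+m[k+1,7]+p_{4}·p_k·p_{7}.
k=5: 0 + 21840 + 11·40·21 = 31080; k=6: 11440 + 0 + 11·26·21 = 17446.
Minimum: 17446 at k=6.

17446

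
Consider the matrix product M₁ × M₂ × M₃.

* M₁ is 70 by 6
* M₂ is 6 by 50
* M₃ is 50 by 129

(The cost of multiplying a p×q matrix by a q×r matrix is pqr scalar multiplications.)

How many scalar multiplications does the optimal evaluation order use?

92880

Order (M₁ × (M₂ × M₃)): (M₂ × M₃): 6×50 by 50×129 → 6×129, cost 6·50·129 = 38700; (M₁ × (M₂ × M₃)): 70×6 by 6×129 → 70×129, cost 70·6·129 = 54180; cumulative 92880. Total 92880.
Order ((M₁ × M₂) × M₃): (M₁ × M₂): 70×6 by 6×50 → 70×50, cost 70·6·50 = 21000; ((M₁ × M₂) × M₃): 70×50 by 50×129 → 70×129, cost 70·50·129 = 451500; cumulative 472500. Total 472500.
Minimum: 92880.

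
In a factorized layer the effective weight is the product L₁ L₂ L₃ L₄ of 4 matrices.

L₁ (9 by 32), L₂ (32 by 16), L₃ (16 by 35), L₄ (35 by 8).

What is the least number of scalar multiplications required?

10240

Adjacent pairs: L₁L₂ = 9·32·16 = 4608; L₂L₃ = 32·16·35 = 17920; L₃L₄ = 16·35·8 = 4480.
Length 3: L₁..L₃: k=1: 0+17920+9·32·35=28000; k=2: 4608+0+9·16·35=9648 → min 9648 | L₂..L₄: k=2: 0+4480+32·16·8=8576; k=3: 17920+0+32·35·8=26880 → min 8576.
Length 4: L₁..L₄: k=1: 0+8576+9·32·8=10880; k=2: 4608+4480+9·16·8=10240; k=3: 9648+0+9·35·8=12168 → min 10240.
Optimal order: ((L₁ L₂) (L₃ L₄)) with cost 10240.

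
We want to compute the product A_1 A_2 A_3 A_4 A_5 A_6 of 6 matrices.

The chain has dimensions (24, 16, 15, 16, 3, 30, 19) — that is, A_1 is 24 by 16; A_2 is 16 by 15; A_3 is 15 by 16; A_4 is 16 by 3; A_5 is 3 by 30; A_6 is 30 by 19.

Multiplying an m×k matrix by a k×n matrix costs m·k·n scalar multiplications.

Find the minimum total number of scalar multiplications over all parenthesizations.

5670

Adjacent pairs: A_1A_2 = 24·16·15 = 5760; A_2A_3 = 16·15·16 = 3840; A_3A_4 = 15·16·3 = 720; A_4A_5 = 16·3·30 = 1440; A_5A_6 = 3·30·19 = 1710.
Length 3: A_1..A_3: k=1: 0+3840+24·16·16=9984; k=2: 5760+0+24·15·16=11520 → min 9984 | A_2..A_4: k=2: 0+720+16·15·3=1440; k=3: 3840+0+16·16·3=4608 → min 1440 | A_3..A_5: k=3: 0+1440+15·16·30=8640; k=4: 720+0+15·3·30=2070 → min 2070 | A_4..A_6: k=4: 0+1710+16·3·19=2622; k=5: 1440+0+16·30·19=10560 → min 2622.
Length 4: A_1..A_4: k=1: 0+1440+24·16·3=2592; k=2: 5760+720+24·15·3=7560; k=3: 9984+0+24·16·3=11136 → min 2592 | A_2..A_5: k=2: 0+2070+16·15·30=9270; k=3: 3840+1440+16·16·30=12960; k=4: 1440+0+16·3·30=2880 → min 2880 | A_3..A_6: k=3: 0+2622+15·16·19=7182; k=4: 720+1710+15·3·19=3285; k=5: 2070+0+15·30·19=10620 → min 3285.
Length 5: A_1..A_5: k=1: 0+2880+24·16·30=14400; k=2: 5760+2070+24·15·30=18630; k=3: 9984+1440+24·16·30=22944; k=4: 2592+0+24·3·30=4752 → min 4752 | A_2..A_6: k=2: 0+3285+16·15·19=7845; k=3: 3840+2622+16·16·19=11326; k=4: 1440+1710+16·3·19=4062; k=5: 2880+0+16·30·19=12000 → min 4062.
Length 6: A_1..A_6: k=1: 0+4062+24·16·19=11358; k=2: 5760+3285+24·15·19=15885; k=3: 9984+2622+24·16·19=19902; k=4: 2592+1710+24·3·19=5670; k=5: 4752+0+24·30·19=18432 → min 5670.
Optimal order: ((A_1 (A_2 (A_3 A_4))) (A_5 A_6)) with cost 5670.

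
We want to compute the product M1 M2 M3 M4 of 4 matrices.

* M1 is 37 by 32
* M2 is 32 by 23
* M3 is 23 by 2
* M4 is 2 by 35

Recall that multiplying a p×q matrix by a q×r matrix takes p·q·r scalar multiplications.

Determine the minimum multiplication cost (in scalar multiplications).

Adjacent pairs: M1M2 = 37·32·23 = 27232; M2M3 = 32·23·2 = 1472; M3M4 = 23·2·35 = 1610.
Length 3: M1..M3: k=1: 0+1472+37·32·2=3840; k=2: 27232+0+37·23·2=28934 → min 3840 | M2..M4: k=2: 0+1610+32·23·35=27370; k=3: 1472+0+32·2·35=3712 → min 3712.
Length 4: M1..M4: k=1: 0+3712+37·32·35=45152; k=2: 27232+1610+37·23·35=58627; k=3: 3840+0+37·2·35=6430 → min 6430.
Optimal order: ((M1 (M2 M3)) M4) with cost 6430.

6430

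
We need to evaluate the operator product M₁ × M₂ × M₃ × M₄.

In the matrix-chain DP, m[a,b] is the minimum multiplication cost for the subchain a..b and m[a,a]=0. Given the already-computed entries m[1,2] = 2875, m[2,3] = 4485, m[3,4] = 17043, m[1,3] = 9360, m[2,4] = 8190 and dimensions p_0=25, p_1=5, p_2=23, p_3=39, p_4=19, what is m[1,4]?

m[1,4] = min over k∈[1,3] of m[1,k]+m[k+1,4]+p_{0}·p_k·p_{4}.
k=1: 0 + 8190 + 25·5·19 = 10565; k=2: 2875 + 17043 + 25·23·19 = 30843; k=3: 9360 + 0 + 25·39·19 = 27885.
Minimum: 10565 at k=1.

10565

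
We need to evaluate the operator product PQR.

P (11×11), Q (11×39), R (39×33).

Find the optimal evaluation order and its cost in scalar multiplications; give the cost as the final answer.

18150

(P(QR)): cost 18150.
((PQ)R): cost 18876.
Optimal: (P(QR)) with cost 18150.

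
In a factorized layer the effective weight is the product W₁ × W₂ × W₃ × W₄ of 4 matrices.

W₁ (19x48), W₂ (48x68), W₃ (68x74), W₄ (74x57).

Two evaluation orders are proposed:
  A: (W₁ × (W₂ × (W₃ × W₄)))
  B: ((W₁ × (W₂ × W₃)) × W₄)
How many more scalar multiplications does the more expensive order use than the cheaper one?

Order A = (W₁ × (W₂ × (W₃ × W₄))): (W₃ × W₄): 68×74 by 74×57 → 68×57, cost 68·74·57 = 286824; (W₂ × (W₃ × W₄)): 48×68 by 68×57 → 48×57, cost 48·68·57 = 186048; cumulative 472872; (W₁ × (W₂ × (W₃ × W₄))): 19×48 by 48×57 → 19×57, cost 19·48·57 = 51984; cumulative 524856. Total 524856.
Order B = ((W₁ × (W₂ × W₃)) × W₄): (W₂ × W₃): 48×68 by 68×74 → 48×74, cost 48·68·74 = 241536; (W₁ × (W₂ × W₃)): 19×48 by 48×74 → 19×74, cost 19·48·74 = 67488; cumulative 309024; ((W₁ × (W₂ × W₃)) × W₄): 19×74 by 74×57 → 19×57, cost 19·74·57 = 80142; cumulative 389166. Total 389166.
Difference: |524856 − 389166| = 135690.

135690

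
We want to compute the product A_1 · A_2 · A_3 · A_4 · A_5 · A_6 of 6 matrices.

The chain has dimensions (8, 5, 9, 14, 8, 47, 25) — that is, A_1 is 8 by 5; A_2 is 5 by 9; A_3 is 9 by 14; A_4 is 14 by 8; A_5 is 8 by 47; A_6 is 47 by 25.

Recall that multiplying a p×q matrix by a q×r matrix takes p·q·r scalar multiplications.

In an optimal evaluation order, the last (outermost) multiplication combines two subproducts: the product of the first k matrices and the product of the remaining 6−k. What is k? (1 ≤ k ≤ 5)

1

Adjacent pairs: A_1A_2 = 8·5·9 = 360; A_2A_3 = 5·9·14 = 630; A_3A_4 = 9·14·8 = 1008; A_4A_5 = 14·8·47 = 5264; A_5A_6 = 8·47·25 = 9400.
Length 3: A_1..A_3: k=1: 0+630+8·5·14=1190; k=2: 360+0+8·9·14=1368 → min 1190 | A_2..A_4: k=2: 0+1008+5·9·8=1368; k=3: 630+0+5·14·8=1190 → min 1190 | A_3..A_5: k=3: 0+5264+9·14·47=11186; k=4: 1008+0+9·8·47=4392 → min 4392 | A_4..A_6: k=4: 0+9400+14·8·25=12200; k=5: 5264+0+14·47·25=21714 → min 12200.
Length 4: A_1..A_4: k=1: 0+1190+8·5·8=1510; k=2: 360+1008+8·9·8=1944; k=3: 1190+0+8·14·8=2086 → min 1510 | A_2..A_5: k=2: 0+4392+5·9·47=6507; k=3: 630+5264+5·14·47=9184; k=4: 1190+0+5·8·47=3070 → min 3070 | A_3..A_6: k=3: 0+12200+9·14·25=15350; k=4: 1008+9400+9·8·25=12208; k=5: 4392+0+9·47·25=14967 → min 12208.
Length 5: A_1..A_5: k=1: 0+3070+8·5·47=4950; k=2: 360+4392+8·9·47=8136; k=3: 1190+5264+8·14·47=11718; k=4: 1510+0+8·8·47=4518 → min 4518 | A_2..A_6: k=2: 0+12208+5·9·25=13333; k=3: 630+12200+5·14·25=14580; k=4: 1190+9400+5·8·25=11590; k=5: 3070+0+5·47·25=8945 → min 8945.
Top-level splits: k=1: (A_1..A_1)·(A_2..A_6) → 0+8945+8·5·25 = 9945; k=2: (A_1..A_2)·(A_3..A_6) → 360+12208+8·9·25 = 14368; k=3: (A_1..A_3)·(A_4..A_6) → 1190+12200+8·14·25 = 16190; k=4: (A_1..A_4)·(A_5..A_6) → 1510+9400+8·8·25 = 12510; k=5: (A_1..A_5)·(A_6..A_6) → 4518+0+8·47·25 = 13918.
Best split is after A_1, i.e. k = 1.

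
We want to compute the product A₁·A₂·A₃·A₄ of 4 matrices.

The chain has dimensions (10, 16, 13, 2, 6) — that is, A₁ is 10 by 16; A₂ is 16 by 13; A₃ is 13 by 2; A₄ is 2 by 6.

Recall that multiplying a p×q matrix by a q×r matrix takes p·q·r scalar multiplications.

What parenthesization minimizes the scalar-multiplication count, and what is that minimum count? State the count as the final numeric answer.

Adjacent pairs: A₁A₂ = 10·16·13 = 2080; A₂A₃ = 16·13·2 = 416; A₃A₄ = 13·2·6 = 156.
Length 3: A₁..A₃: k=1: 0+416+10·16·2=736; k=2: 2080+0+10·13·2=2340 → min 736 | A₂..A₄: k=2: 0+156+16·13·6=1404; k=3: 416+0+16·2·6=608 → min 608.
Length 4: A₁..A₄: k=1: 0+608+10·16·6=1568; k=2: 2080+156+10·13·6=3016; k=3: 736+0+10·2·6=856 → min 856.
Optimal parenthesization: ((A₁·(A₂·A₃))·A₄) with cost 856.

856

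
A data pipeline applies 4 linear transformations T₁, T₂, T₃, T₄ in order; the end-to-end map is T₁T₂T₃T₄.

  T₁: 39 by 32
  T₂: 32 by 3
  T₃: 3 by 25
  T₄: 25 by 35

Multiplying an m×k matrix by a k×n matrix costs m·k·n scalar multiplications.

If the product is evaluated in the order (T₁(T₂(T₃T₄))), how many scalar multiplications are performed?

(T₃T₄): 3×25 by 25×35 → 3×35, cost 3·25·35 = 2625
(T₂(T₃T₄)): 32×3 by 3×35 → 32×35, cost 32·3·35 = 3360; cumulative 5985
(T₁(T₂(T₃T₄))): 39×32 by 32×35 → 39×35, cost 39·32·35 = 43680; cumulative 49665
Total: 49665 scalar multiplications.

49665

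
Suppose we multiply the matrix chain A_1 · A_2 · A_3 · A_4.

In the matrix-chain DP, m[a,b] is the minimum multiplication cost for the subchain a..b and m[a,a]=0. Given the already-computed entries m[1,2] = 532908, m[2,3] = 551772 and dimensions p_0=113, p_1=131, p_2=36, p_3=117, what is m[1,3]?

m[1,3] = min over k∈[1,2] of m[1,k]+m[k+1,3]+p_{0}·p_k·p_{3}.
k=1: 0 + 551772 + 113·131·117 = 2283723; k=2: 532908 + 0 + 113·36·117 = 1008864.
Minimum: 1008864 at k=2.

1008864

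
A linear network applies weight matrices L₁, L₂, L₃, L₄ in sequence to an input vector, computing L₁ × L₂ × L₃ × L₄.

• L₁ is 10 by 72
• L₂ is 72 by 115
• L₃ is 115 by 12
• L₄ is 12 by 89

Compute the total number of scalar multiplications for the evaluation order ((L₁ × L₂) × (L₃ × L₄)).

307970

(L₁ × L₂): 10×72 by 72×115 → 10×115, cost 10·72·115 = 82800
(L₃ × L₄): 115×12 by 12×89 → 115×89, cost 115·12·89 = 122820
((L₁ × L₂) × (L₃ × L₄)): 10×115 by 115×89 → 10×89, cost 10·115·89 = 102350; cumulative 307970
Total: 307970 scalar multiplications.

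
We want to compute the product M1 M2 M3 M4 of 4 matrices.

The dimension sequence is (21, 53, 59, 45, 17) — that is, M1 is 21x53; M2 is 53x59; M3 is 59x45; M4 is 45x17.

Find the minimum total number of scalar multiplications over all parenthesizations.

Adjacent pairs: M1M2 = 21·53·59 = 65667; M2M3 = 53·59·45 = 140715; M3M4 = 59·45·17 = 45135.
Length 3: M1..M3: k=1: 0+140715+21·53·45=190800; k=2: 65667+0+21·59·45=121422 → min 121422 | M2..M4: k=2: 0+45135+53·59·17=98294; k=3: 140715+0+53·45·17=181260 → min 98294.
Length 4: M1..M4: k=1: 0+98294+21·53·17=117215; k=2: 65667+45135+21·59·17=131865; k=3: 121422+0+21·45·17=137487 → min 117215.
Optimal order: (M1 (M2 (M3 M4))) with cost 117215.

117215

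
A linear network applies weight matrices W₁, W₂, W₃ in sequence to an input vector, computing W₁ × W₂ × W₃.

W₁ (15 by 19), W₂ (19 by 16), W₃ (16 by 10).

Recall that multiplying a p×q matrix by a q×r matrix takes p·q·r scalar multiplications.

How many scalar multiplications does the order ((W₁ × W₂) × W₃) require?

6960

(W₁ × W₂): 15×19 by 19×16 → 15×16, cost 15·19·16 = 4560
((W₁ × W₂) × W₃): 15×16 by 16×10 → 15×10, cost 15·16·10 = 2400; cumulative 6960
Total: 6960 scalar multiplications.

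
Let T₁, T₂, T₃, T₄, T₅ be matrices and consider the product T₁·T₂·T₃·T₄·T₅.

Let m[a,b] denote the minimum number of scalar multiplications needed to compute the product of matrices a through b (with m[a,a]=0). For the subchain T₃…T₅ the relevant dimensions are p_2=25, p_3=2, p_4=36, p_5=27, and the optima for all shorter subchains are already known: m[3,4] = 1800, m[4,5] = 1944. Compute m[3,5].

m[3,5] = min over k∈[3,4] of m[3,k]+m[k+1,5]+p_{2}·p_k·p_{5}.
k=3: 0 + 1944 + 25·2·27 = 3294; k=4: 1800 + 0 + 25·36·27 = 26100.
Minimum: 3294 at k=3.

3294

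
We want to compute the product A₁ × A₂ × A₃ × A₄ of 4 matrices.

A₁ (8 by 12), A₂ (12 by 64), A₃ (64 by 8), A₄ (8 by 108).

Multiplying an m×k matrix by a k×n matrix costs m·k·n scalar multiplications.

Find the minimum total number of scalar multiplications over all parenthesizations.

Adjacent pairs: A₁A₂ = 8·12·64 = 6144; A₂A₃ = 12·64·8 = 6144; A₃A₄ = 64·8·108 = 55296.
Length 3: A₁..A₃: k=1: 0+6144+8·12·8=6912; k=2: 6144+0+8·64·8=10240 → min 6912 | A₂..A₄: k=2: 0+55296+12·64·108=138240; k=3: 6144+0+12·8·108=16512 → min 16512.
Length 4: A₁..A₄: k=1: 0+16512+8·12·108=26880; k=2: 6144+55296+8·64·108=116736; k=3: 6912+0+8·8·108=13824 → min 13824.
Optimal order: ((A₁ × (A₂ × A₃)) × A₄) with cost 13824.

13824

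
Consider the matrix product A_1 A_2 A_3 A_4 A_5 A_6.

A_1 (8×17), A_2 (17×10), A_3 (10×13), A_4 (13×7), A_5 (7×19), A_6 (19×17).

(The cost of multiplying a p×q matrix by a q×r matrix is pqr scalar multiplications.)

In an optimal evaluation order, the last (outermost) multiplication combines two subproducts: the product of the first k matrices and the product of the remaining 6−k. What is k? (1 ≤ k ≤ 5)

4

Adjacent pairs: A_1A_2 = 8·17·10 = 1360; A_2A_3 = 17·10·13 = 2210; A_3A_4 = 10·13·7 = 910; A_4A_5 = 13·7·19 = 1729; A_5A_6 = 7·19·17 = 2261.
Length 3: A_1..A_3: k=1: 0+2210+8·17·13=3978; k=2: 1360+0+8·10·13=2400 → min 2400 | A_2..A_4: k=2: 0+910+17·10·7=2100; k=3: 2210+0+17·13·7=3757 → min 2100 | A_3..A_5: k=3: 0+1729+10·13·19=4199; k=4: 910+0+10·7·19=2240 → min 2240 | A_4..A_6: k=4: 0+2261+13·7·17=3808; k=5: 1729+0+13·19·17=5928 → min 3808.
Length 4: A_1..A_4: k=1: 0+2100+8·17·7=3052; k=2: 1360+910+8·10·7=2830; k=3: 2400+0+8·13·7=3128 → min 2830 | A_2..A_5: k=2: 0+2240+17·10·19=5470; k=3: 2210+1729+17·13·19=8138; k=4: 2100+0+17·7·19=4361 → min 4361 | A_3..A_6: k=3: 0+3808+10·13·17=6018; k=4: 910+2261+10·7·17=4361; k=5: 2240+0+10·19·17=5470 → min 4361.
Length 5: A_1..A_5: k=1: 0+4361+8·17·19=6945; k=2: 1360+2240+8·10·19=5120; k=3: 2400+1729+8·13·19=6105; k=4: 2830+0+8·7·19=3894 → min 3894 | A_2..A_6: k=2: 0+4361+17·10·17=7251; k=3: 2210+3808+17·13·17=9775; k=4: 2100+2261+17·7·17=6384; k=5: 4361+0+17·19·17=9852 → min 6384.
Top-level splits: k=1: (A_1..A_1)·(A_2..A_6) → 0+6384+8·17·17 = 8696; k=2: (A_1..A_2)·(A_3..A_6) → 1360+4361+8·10·17 = 7081; k=3: (A_1..A_3)·(A_4..A_6) → 2400+3808+8·13·17 = 7976; k=4: (A_1..A_4)·(A_5..A_6) → 2830+2261+8·7·17 = 6043; k=5: (A_1..A_5)·(A_6..A_6) → 3894+0+8·19·17 = 6478.
Best split is after A_4, i.e. k = 4.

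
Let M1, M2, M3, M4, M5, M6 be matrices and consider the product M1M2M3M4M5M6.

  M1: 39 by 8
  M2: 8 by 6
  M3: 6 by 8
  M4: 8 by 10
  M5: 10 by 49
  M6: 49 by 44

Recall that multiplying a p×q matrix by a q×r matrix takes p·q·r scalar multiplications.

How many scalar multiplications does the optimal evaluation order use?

Adjacent pairs: M1M2 = 39·8·6 = 1872; M2M3 = 8·6·8 = 384; M3M4 = 6·8·10 = 480; M4M5 = 8·10·49 = 3920; M5M6 = 10·49·44 = 21560.
Length 3: M1..M3: k=1: 0+384+39·8·8=2880; k=2: 1872+0+39·6·8=3744 → min 2880 | M2..M4: k=2: 0+480+8·6·10=960; k=3: 384+0+8·8·10=1024 → min 960 | M3..M5: k=3: 0+3920+6·8·49=6272; k=4: 480+0+6·10·49=3420 → min 3420 | M4..M6: k=4: 0+21560+8·10·44=25080; k=5: 3920+0+8·49·44=21168 → min 21168.
Length 4: M1..M4: k=1: 0+960+39·8·10=4080; k=2: 1872+480+39·6·10=4692; k=3: 2880+0+39·8·10=6000 → min 4080 | M2..M5: k=2: 0+3420+8·6·49=5772; k=3: 384+3920+8·8·49=7440; k=4: 960+0+8·10·49=4880 → min 4880 | M3..M6: k=3: 0+21168+6·8·44=23280; k=4: 480+21560+6·10·44=24680; k=5: 3420+0+6·49·44=16356 → min 16356.
Length 5: M1..M5: k=1: 0+4880+39·8·49=20168; k=2: 1872+3420+39·6·49=16758; k=3: 2880+3920+39·8·49=22088; k=4: 4080+0+39·10·49=23190 → min 16758 | M2..M6: k=2: 0+16356+8·6·44=18468; k=3: 384+21168+8·8·44=24368; k=4: 960+21560+8·10·44=26040; k=5: 4880+0+8·49·44=22128 → min 18468.
Length 6: M1..M6: k=1: 0+18468+39·8·44=32196; k=2: 1872+16356+39·6·44=28524; k=3: 2880+21168+39·8·44=37776; k=4: 4080+21560+39·10·44=42800; k=5: 16758+0+39·49·44=100842 → min 28524.
Optimal order: ((M1M2)(((M3M4)M5)M6)) with cost 28524.

28524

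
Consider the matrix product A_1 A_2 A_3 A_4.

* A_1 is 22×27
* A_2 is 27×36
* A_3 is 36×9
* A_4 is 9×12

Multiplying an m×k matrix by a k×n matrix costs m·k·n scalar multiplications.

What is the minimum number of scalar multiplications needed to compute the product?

16470

Adjacent pairs: A_1A_2 = 22·27·36 = 21384; A_2A_3 = 27·36·9 = 8748; A_3A_4 = 36·9·12 = 3888.
Length 3: A_1..A_3: k=1: 0+8748+22·27·9=14094; k=2: 21384+0+22·36·9=28512 → min 14094 | A_2..A_4: k=2: 0+3888+27·36·12=15552; k=3: 8748+0+27·9·12=11664 → min 11664.
Length 4: A_1..A_4: k=1: 0+11664+22·27·12=18792; k=2: 21384+3888+22·36·12=34776; k=3: 14094+0+22·9·12=16470 → min 16470.
Optimal order: ((A_1 (A_2 A_3)) A_4) with cost 16470.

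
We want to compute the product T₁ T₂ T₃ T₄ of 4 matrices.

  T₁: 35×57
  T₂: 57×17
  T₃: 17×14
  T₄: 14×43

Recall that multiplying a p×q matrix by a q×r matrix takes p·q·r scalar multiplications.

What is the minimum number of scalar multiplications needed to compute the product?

62566

Adjacent pairs: T₁T₂ = 35·57·17 = 33915; T₂T₃ = 57·17·14 = 13566; T₃T₄ = 17·14·43 = 10234.
Length 3: T₁..T₃: k=1: 0+13566+35·57·14=41496; k=2: 33915+0+35·17·14=42245 → min 41496 | T₂..T₄: k=2: 0+10234+57·17·43=51901; k=3: 13566+0+57·14·43=47880 → min 47880.
Length 4: T₁..T₄: k=1: 0+47880+35·57·43=133665; k=2: 33915+10234+35·17·43=69734; k=3: 41496+0+35·14·43=62566 → min 62566.
Optimal order: ((T₁ (T₂ T₃)) T₄) with cost 62566.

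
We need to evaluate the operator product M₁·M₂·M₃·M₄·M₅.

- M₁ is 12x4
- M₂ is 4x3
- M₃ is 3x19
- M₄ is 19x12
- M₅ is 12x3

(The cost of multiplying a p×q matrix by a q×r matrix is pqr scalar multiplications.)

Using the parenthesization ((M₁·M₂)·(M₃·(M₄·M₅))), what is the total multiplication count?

1107

(M₁·M₂): 12×4 by 4×3 → 12×3, cost 12·4·3 = 144
(M₄·M₅): 19×12 by 12×3 → 19×3, cost 19·12·3 = 684
(M₃·(M₄·M₅)): 3×19 by 19×3 → 3×3, cost 3·19·3 = 171; cumulative 855
((M₁·M₂)·(M₃·(M₄·M₅))): 12×3 by 3×3 → 12×3, cost 12·3·3 = 108; cumulative 1107
Total: 1107 scalar multiplications.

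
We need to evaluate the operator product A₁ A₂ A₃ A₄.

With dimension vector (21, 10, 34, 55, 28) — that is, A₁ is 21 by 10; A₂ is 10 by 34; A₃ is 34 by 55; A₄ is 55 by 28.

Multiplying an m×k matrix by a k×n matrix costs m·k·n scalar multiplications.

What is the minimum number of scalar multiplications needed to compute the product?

Adjacent pairs: A₁A₂ = 21·10·34 = 7140; A₂A₃ = 10·34·55 = 18700; A₃A₄ = 34·55·28 = 52360.
Length 3: A₁..A₃: k=1: 0+18700+21·10·55=30250; k=2: 7140+0+21·34·55=46410 → min 30250 | A₂..A₄: k=2: 0+52360+10·34·28=61880; k=3: 18700+0+10·55·28=34100 → min 34100.
Length 4: A₁..A₄: k=1: 0+34100+21·10·28=39980; k=2: 7140+52360+21·34·28=79492; k=3: 30250+0+21·55·28=62590 → min 39980.
Optimal order: (A₁ ((A₂ A₃) A₄)) with cost 39980.

39980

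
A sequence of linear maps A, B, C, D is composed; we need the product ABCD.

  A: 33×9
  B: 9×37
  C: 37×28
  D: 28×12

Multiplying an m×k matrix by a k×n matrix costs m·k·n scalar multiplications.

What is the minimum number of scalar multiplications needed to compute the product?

Adjacent pairs: AB = 33·9·37 = 10989; BC = 9·37·28 = 9324; CD = 37·28·12 = 12432.
Length 3: A..C: k=1: 0+9324+33·9·28=17640; k=2: 10989+0+33·37·28=45177 → min 17640 | B..D: k=2: 0+12432+9·37·12=16428; k=3: 9324+0+9·28·12=12348 → min 12348.
Length 4: A..D: k=1: 0+12348+33·9·12=15912; k=2: 10989+12432+33·37·12=38073; k=3: 17640+0+33·28·12=28728 → min 15912.
Optimal order: (A((BC)D)) with cost 15912.

15912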